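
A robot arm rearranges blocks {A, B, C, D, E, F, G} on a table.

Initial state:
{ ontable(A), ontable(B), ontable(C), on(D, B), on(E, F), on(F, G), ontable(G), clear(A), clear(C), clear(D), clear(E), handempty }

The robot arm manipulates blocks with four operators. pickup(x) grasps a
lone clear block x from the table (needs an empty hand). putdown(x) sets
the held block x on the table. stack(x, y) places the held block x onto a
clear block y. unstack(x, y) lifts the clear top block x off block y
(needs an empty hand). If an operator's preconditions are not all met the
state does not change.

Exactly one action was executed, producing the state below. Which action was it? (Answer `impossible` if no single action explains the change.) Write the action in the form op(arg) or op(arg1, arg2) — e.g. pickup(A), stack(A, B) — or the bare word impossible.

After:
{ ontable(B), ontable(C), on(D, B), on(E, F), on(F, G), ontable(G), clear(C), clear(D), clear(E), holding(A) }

pickup(A)

target: towers=[B/D; C; G/F/E] holding=A
     unstack(D, B) → towers=[A; B; C; G/F/E] holding=D
         pickup(A) → towers=[B/D; C; G/F/E] holding=A  ← match
     unstack(E, F) → towers=[A; B/D; C; G/F] holding=E
         pickup(C) → towers=[A; B/D; G/F/E] holding=C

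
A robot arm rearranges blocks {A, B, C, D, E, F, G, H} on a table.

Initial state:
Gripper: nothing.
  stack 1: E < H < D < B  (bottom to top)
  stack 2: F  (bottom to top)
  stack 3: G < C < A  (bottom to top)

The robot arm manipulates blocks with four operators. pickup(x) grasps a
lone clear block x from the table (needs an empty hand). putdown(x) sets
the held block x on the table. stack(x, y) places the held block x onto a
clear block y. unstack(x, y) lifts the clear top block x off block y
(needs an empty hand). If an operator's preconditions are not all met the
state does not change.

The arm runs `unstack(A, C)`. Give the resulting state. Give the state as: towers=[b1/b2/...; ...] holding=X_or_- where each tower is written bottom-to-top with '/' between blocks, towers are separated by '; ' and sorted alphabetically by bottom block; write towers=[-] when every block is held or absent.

before: towers=[E/H/D/B; F; G/C/A] holding=-
pre[unstack(A, C)]: on(A,C) yes, clear(A) yes, handempty yes
all met → apply unstack(A, C)
after:  towers=[E/H/D/B; F; G/C] holding=A

towers=[E/H/D/B; F; G/C] holding=A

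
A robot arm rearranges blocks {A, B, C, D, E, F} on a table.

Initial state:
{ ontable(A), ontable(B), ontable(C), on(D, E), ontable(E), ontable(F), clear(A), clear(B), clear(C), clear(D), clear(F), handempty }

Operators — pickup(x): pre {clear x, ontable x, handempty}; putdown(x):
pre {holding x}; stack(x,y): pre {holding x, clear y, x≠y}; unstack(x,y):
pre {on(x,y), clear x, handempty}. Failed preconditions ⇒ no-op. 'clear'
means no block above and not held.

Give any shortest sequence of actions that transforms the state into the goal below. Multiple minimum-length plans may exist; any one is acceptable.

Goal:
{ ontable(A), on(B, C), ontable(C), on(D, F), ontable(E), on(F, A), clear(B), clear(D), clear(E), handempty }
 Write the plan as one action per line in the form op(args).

pickup(B)
stack(B, C)
pickup(F)
stack(F, A)
unstack(D, E)
stack(D, F)

step 1 (pickup(B)): towers=[A; C; E/D; F] holding=B
step 2 (stack(B, C)): towers=[A; C/B; E/D; F] holding=-
step 3 (pickup(F)): towers=[A; C/B; E/D] holding=F
step 4 (stack(F, A)): towers=[A/F; C/B; E/D] holding=-
step 5 (unstack(D, E)): towers=[A/F; C/B; E] holding=D
step 6 (stack(D, F)): towers=[A/F/D; C/B; E] holding=-
goal check: towers=[A/F/D; C/B; E] holding=- — reached (length 6, optimal by BFS)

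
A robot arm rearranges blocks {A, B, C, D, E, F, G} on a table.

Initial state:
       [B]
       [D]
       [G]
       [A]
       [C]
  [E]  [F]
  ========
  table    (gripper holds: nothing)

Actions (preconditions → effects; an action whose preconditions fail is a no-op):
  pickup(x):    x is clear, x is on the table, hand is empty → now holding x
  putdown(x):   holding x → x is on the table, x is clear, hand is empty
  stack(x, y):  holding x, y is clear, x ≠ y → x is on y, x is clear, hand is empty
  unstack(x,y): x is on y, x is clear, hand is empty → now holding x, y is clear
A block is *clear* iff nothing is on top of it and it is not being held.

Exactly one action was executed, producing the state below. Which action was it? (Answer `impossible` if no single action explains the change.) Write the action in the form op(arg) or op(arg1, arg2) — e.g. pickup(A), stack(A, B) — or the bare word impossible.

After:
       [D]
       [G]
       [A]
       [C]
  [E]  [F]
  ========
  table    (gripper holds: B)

unstack(B, D)

target: towers=[E; F/C/A/G/D] holding=B
     unstack(B, D) → towers=[E; F/C/A/G/D] holding=B  ← match
         pickup(E) → towers=[F/C/A/G/D/B] holding=E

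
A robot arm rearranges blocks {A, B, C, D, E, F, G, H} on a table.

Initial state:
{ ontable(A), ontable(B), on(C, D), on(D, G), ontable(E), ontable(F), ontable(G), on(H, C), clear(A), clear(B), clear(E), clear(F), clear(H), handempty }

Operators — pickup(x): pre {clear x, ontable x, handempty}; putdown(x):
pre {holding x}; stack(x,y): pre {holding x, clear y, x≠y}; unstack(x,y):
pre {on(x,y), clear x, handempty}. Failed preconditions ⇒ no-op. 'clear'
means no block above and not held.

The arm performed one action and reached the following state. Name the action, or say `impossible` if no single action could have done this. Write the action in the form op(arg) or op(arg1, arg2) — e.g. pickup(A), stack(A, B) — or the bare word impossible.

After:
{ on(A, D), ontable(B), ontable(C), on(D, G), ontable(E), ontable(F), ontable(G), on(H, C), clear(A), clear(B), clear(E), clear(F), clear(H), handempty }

impossible

target: towers=[B; C/H; E; F; G/D/A] holding=-
         pickup(A) → towers=[B; E; F; G/D/C/H] holding=A
         pickup(E) → towers=[A; B; F; G/D/C/H] holding=E
     unstack(H, C) → towers=[A; B; E; F; G/D/C] holding=H
         pickup(B) → towers=[A; E; F; G/D/C/H] holding=B
         pickup(F) → towers=[A; B; E; G/D/C/H] holding=F
none of the 5 applicable actions match → impossible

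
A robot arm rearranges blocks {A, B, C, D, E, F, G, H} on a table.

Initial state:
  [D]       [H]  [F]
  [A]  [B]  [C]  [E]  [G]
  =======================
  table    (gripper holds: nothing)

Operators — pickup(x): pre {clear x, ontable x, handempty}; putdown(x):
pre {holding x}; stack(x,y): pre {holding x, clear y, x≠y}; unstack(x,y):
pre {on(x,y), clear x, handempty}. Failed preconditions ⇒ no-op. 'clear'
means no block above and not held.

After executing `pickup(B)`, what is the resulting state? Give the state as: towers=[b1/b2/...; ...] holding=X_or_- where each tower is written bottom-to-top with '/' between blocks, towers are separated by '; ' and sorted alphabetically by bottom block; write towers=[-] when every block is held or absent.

before: towers=[A/D; B; C/H; E/F; G] holding=-
pre[pickup(B)]: clear(B) yes, ontable(B) yes, handempty yes
all met → apply pickup(B)
after:  towers=[A/D; C/H; E/F; G] holding=B

towers=[A/D; C/H; E/F; G] holding=B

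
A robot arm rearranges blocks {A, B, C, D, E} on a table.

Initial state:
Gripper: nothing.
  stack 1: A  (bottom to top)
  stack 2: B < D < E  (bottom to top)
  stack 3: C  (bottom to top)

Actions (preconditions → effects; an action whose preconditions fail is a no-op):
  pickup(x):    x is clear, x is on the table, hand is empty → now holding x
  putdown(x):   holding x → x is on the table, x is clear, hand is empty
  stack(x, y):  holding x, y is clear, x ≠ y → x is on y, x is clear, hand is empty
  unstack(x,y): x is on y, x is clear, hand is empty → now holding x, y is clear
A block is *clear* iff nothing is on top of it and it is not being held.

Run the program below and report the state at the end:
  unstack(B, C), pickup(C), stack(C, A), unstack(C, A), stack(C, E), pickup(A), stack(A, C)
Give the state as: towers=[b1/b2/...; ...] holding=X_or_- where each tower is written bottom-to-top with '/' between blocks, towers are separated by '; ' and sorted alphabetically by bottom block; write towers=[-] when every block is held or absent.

step 1 (unstack(B, C)) [no-op]: towers=[A; B/D/E; C] holding=-
step 2 (pickup(C)): towers=[A; B/D/E] holding=C
step 3 (stack(C, A)): towers=[A/C; B/D/E] holding=-
step 4 (unstack(C, A)): towers=[A; B/D/E] holding=C
step 5 (stack(C, E)): towers=[A; B/D/E/C] holding=-
step 6 (pickup(A)): towers=[B/D/E/C] holding=A
step 7 (stack(A, C)): towers=[B/D/E/C/A] holding=-

towers=[B/D/E/C/A] holding=-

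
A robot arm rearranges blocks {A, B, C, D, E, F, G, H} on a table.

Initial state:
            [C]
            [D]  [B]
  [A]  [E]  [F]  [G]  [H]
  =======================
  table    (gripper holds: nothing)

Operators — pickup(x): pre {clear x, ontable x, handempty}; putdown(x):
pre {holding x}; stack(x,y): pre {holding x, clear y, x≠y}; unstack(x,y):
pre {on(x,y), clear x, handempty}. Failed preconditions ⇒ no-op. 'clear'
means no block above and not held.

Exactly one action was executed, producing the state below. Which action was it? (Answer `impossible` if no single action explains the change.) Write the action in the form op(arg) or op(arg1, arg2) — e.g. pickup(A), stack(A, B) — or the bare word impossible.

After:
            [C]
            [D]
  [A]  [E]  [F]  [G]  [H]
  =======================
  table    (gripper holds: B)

target: towers=[A; E; F/D/C; G; H] holding=B
         pickup(A) → towers=[E; F/D/C; G/B; H] holding=A
         pickup(E) → towers=[A; F/D/C; G/B; H] holding=E
         pickup(H) → towers=[A; E; F/D/C; G/B] holding=H
     unstack(B, G) → towers=[A; E; F/D/C; G; H] holding=B  ← match
     unstack(C, D) → towers=[A; E; F/D; G/B; H] holding=C

unstack(B, G)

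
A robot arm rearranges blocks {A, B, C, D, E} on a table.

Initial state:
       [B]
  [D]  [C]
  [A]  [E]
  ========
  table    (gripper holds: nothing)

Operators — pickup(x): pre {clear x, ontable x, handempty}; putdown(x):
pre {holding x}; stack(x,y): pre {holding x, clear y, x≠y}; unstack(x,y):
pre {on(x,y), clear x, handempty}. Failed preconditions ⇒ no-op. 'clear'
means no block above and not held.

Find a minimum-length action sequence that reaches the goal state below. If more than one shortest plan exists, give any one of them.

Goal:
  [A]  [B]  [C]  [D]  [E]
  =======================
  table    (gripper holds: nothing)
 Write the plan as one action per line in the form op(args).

unstack(B, C)
putdown(B)
unstack(D, A)
putdown(D)
unstack(C, E)
putdown(C)

step 1 (unstack(B, C)): towers=[A/D; E/C] holding=B
step 2 (putdown(B)): towers=[A/D; B; E/C] holding=-
step 3 (unstack(D, A)): towers=[A; B; E/C] holding=D
step 4 (putdown(D)): towers=[A; B; D; E/C] holding=-
step 5 (unstack(C, E)): towers=[A; B; D; E] holding=C
step 6 (putdown(C)): towers=[A; B; C; D; E] holding=-
goal check: towers=[A; B; C; D; E] holding=- — reached (length 6, optimal by BFS)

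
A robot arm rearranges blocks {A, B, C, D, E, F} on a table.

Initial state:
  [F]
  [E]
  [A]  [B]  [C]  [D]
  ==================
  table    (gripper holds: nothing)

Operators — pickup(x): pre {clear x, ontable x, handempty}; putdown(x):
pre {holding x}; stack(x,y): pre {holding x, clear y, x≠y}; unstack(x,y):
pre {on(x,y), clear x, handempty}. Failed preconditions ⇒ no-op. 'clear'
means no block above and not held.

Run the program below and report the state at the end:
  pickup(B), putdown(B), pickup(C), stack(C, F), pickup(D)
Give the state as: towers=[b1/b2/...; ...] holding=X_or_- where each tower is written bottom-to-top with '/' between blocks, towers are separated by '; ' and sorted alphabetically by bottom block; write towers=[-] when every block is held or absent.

towers=[A/E/F/C; B] holding=D

step 1 (pickup(B)): towers=[A/E/F; C; D] holding=B
step 2 (putdown(B)): towers=[A/E/F; B; C; D] holding=-
step 3 (pickup(C)): towers=[A/E/F; B; D] holding=C
step 4 (stack(C, F)): towers=[A/E/F/C; B; D] holding=-
step 5 (pickup(D)): towers=[A/E/F/C; B] holding=D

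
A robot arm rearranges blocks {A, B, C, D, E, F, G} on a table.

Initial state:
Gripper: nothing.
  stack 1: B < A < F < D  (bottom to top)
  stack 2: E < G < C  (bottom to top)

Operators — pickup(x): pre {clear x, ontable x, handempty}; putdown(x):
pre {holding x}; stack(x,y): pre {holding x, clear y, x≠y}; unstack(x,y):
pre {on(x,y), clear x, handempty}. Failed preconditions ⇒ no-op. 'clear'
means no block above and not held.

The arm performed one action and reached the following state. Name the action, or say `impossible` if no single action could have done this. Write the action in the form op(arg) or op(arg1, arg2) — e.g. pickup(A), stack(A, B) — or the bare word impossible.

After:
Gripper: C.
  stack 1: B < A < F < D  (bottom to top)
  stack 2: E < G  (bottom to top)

unstack(C, G)

target: towers=[B/A/F/D; E/G] holding=C
     unstack(D, F) → towers=[B/A/F; E/G/C] holding=D
     unstack(C, G) → towers=[B/A/F/D; E/G] holding=C  ← match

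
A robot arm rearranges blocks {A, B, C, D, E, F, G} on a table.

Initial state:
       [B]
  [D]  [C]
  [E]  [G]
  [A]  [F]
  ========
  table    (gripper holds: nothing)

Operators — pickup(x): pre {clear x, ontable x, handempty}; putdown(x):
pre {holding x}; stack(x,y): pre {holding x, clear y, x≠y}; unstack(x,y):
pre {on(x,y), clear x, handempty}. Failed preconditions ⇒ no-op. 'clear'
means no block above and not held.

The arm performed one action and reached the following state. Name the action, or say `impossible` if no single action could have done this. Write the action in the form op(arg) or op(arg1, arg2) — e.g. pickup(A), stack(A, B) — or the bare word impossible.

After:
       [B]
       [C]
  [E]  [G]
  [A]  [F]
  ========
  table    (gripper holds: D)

unstack(D, E)

target: towers=[A/E; F/G/C/B] holding=D
     unstack(B, C) → towers=[A/E/D; F/G/C] holding=B
     unstack(D, E) → towers=[A/E; F/G/C/B] holding=D  ← match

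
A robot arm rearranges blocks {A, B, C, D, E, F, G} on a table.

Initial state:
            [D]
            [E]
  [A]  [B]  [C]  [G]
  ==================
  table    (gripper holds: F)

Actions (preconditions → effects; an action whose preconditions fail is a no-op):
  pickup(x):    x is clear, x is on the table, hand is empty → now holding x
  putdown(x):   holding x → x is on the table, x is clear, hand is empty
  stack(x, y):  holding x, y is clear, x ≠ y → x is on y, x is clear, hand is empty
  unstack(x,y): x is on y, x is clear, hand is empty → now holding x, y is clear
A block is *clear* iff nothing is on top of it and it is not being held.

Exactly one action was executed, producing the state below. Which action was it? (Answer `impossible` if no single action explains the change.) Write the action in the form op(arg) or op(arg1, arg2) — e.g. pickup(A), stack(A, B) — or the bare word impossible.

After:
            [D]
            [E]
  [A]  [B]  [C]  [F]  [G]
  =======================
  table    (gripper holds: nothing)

target: towers=[A; B; C/E/D; F; G] holding=-
        putdown(F) → towers=[A; B; C/E/D; F; G] holding=-  ← match
       stack(F, B) → towers=[A; B/F; C/E/D; G] holding=-
       stack(F, G) → towers=[A; B; C/E/D; G/F] holding=-
       stack(F, D) → towers=[A; B; C/E/D/F; G] holding=-
       stack(F, A) → towers=[A/F; B; C/E/D; G] holding=-

putdown(F)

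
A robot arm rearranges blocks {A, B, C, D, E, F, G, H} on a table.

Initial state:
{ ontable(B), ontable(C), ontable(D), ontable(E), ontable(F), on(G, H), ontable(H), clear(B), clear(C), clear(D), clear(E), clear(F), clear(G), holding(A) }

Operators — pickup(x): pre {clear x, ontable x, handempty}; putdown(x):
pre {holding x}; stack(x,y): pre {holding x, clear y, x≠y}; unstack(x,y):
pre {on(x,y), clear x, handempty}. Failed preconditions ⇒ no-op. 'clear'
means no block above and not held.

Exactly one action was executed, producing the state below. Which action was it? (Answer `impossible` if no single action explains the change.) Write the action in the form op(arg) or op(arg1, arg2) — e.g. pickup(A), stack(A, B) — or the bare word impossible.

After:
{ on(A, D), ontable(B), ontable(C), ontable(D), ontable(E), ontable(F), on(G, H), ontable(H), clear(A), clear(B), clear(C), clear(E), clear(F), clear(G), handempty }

stack(A, D)

target: towers=[B; C; D/A; E; F; H/G] holding=-
        putdown(A) → towers=[A; B; C; D; E; F; H/G] holding=-
       stack(A, G) → towers=[B; C; D; E; F; H/G/A] holding=-
       stack(A, E) → towers=[B; C; D; E/A; F; H/G] holding=-
       stack(A, B) → towers=[B/A; C; D; E; F; H/G] holding=-
       stack(A, F) → towers=[B; C; D; E; F/A; H/G] holding=-
       stack(A, D) → towers=[B; C; D/A; E; F; H/G] holding=-  ← match
       stack(A, C) → towers=[B; C/A; D; E; F; H/G] holding=-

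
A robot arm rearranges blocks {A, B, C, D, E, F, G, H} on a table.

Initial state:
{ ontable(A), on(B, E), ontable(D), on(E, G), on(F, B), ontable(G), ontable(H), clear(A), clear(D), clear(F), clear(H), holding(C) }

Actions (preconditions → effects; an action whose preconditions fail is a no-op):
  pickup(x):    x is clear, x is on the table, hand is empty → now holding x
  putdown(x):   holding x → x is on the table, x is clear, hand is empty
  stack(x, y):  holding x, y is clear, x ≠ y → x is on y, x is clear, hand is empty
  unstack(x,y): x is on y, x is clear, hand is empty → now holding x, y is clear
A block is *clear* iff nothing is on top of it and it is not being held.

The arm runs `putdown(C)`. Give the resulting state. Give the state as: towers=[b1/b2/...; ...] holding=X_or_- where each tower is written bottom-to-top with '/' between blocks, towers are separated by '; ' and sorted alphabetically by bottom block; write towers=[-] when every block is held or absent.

towers=[A; C; D; G/E/B/F; H] holding=-

before: towers=[A; D; G/E/B/F; H] holding=C
pre[putdown(C)]: holding(C) ok
all met → apply putdown(C)
after:  towers=[A; C; D; G/E/B/F; H] holding=-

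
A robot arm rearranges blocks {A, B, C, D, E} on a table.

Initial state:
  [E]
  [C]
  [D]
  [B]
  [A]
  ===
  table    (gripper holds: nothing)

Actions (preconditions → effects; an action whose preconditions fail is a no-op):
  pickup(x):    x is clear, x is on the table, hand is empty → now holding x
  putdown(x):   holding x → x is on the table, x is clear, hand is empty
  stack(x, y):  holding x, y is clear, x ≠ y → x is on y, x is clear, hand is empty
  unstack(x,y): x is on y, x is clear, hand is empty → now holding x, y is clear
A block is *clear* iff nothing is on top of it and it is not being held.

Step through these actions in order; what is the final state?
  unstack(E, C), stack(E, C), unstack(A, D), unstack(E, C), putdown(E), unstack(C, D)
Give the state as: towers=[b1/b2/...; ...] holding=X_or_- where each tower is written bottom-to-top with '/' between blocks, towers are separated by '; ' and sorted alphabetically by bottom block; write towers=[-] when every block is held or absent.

step 1 (unstack(E, C)): towers=[A/B/D/C] holding=E
step 2 (stack(E, C)): towers=[A/B/D/C/E] holding=-
step 3 (unstack(A, D)) [no-op]: towers=[A/B/D/C/E] holding=-
step 4 (unstack(E, C)): towers=[A/B/D/C] holding=E
step 5 (putdown(E)): towers=[A/B/D/C; E] holding=-
step 6 (unstack(C, D)): towers=[A/B/D; E] holding=C

towers=[A/B/D; E] holding=C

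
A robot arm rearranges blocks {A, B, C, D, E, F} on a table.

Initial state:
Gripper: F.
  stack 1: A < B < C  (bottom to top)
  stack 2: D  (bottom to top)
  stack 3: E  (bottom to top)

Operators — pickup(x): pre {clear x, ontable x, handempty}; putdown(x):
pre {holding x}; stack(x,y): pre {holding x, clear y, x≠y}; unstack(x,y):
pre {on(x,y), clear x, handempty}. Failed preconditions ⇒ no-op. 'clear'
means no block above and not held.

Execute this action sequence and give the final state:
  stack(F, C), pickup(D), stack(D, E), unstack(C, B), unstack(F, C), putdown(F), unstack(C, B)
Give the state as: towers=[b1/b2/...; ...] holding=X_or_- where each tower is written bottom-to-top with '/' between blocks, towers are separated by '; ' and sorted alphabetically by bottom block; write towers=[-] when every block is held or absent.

step 1 (stack(F, C)): towers=[A/B/C/F; D; E] holding=-
step 2 (pickup(D)): towers=[A/B/C/F; E] holding=D
step 3 (stack(D, E)): towers=[A/B/C/F; E/D] holding=-
step 4 (unstack(C, B)) [no-op]: towers=[A/B/C/F; E/D] holding=-
step 5 (unstack(F, C)): towers=[A/B/C; E/D] holding=F
step 6 (putdown(F)): towers=[A/B/C; E/D; F] holding=-
step 7 (unstack(C, B)): towers=[A/B; E/D; F] holding=C

towers=[A/B; E/D; F] holding=C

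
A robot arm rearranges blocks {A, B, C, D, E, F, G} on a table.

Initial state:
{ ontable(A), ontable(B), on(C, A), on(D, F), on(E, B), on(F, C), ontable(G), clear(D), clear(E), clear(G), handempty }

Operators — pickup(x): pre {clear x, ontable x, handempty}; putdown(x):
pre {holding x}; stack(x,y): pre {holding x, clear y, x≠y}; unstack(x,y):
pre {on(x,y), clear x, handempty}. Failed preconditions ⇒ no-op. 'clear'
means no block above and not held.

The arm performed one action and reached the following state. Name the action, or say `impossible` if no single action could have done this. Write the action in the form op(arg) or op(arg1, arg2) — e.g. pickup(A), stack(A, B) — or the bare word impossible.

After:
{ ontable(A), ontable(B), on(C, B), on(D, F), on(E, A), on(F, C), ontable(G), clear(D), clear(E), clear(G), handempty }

impossible

target: towers=[A/E; B/C/F/D; G] holding=-
         pickup(G) → towers=[A/C/F/D; B/E] holding=G
     unstack(D, F) → towers=[A/C/F; B/E; G] holding=D
     unstack(E, B) → towers=[A/C/F/D; B; G] holding=E
none of the 3 applicable actions match → impossible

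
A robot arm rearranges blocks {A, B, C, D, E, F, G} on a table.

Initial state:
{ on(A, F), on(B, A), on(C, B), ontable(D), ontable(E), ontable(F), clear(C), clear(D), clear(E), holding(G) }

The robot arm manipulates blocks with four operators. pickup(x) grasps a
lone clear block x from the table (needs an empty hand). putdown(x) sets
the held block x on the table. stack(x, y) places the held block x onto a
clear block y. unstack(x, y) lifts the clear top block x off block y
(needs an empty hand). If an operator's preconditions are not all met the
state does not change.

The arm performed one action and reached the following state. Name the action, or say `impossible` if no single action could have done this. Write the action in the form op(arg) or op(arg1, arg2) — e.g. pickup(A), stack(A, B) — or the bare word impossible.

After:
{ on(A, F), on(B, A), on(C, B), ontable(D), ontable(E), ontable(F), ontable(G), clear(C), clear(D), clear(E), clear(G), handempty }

putdown(G)

target: towers=[D; E; F/A/B/C; G] holding=-
        putdown(G) → towers=[D; E; F/A/B/C; G] holding=-  ← match
       stack(G, D) → towers=[D/G; E; F/A/B/C] holding=-
       stack(G, E) → towers=[D; E/G; F/A/B/C] holding=-
       stack(G, C) → towers=[D; E; F/A/B/C/G] holding=-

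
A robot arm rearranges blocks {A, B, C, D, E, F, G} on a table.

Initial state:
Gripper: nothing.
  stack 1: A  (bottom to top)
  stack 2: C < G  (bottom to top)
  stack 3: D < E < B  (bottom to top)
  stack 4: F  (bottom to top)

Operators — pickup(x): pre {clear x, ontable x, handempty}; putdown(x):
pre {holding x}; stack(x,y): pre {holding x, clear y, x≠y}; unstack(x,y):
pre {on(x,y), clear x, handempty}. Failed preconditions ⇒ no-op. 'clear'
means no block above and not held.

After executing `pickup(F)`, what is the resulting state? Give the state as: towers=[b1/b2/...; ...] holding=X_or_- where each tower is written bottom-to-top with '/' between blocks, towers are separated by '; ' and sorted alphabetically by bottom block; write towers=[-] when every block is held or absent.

towers=[A; C/G; D/E/B] holding=F

before: towers=[A; C/G; D/E/B; F] holding=-
pre[pickup(F)]: clear(F) yes, ontable(F) yes, handempty yes
all met → apply pickup(F)
after:  towers=[A; C/G; D/E/B] holding=F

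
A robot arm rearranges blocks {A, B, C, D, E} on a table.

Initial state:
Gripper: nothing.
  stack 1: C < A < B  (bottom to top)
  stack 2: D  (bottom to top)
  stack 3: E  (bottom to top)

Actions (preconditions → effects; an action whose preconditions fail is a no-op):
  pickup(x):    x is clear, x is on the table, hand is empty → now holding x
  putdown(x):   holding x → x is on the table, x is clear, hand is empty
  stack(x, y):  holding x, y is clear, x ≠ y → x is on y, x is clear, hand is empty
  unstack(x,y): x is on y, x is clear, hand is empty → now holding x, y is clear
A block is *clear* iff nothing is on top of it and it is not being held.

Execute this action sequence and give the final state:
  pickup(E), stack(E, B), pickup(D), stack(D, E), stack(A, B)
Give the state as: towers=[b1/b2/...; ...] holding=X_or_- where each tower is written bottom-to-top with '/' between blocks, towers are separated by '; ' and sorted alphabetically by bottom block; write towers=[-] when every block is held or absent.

towers=[C/A/B/E/D] holding=-

step 1 (pickup(E)): towers=[C/A/B; D] holding=E
step 2 (stack(E, B)): towers=[C/A/B/E; D] holding=-
step 3 (pickup(D)): towers=[C/A/B/E] holding=D
step 4 (stack(D, E)): towers=[C/A/B/E/D] holding=-
step 5 (stack(A, B)) [no-op]: towers=[C/A/B/E/D] holding=-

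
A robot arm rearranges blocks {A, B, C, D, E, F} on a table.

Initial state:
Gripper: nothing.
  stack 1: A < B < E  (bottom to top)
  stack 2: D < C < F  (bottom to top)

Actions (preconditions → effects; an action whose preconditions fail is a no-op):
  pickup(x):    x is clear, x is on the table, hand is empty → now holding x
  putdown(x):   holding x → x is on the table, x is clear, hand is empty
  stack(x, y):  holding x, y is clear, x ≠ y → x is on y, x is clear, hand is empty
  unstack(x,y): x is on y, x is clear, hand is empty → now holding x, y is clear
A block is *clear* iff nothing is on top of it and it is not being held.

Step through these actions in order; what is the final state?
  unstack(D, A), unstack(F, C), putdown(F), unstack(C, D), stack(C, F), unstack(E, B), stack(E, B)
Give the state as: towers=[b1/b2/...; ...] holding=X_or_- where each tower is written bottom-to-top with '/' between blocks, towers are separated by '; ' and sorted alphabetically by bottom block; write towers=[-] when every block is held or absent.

towers=[A/B/E; D; F/C] holding=-

step 1 (unstack(D, A)) [no-op]: towers=[A/B/E; D/C/F] holding=-
step 2 (unstack(F, C)): towers=[A/B/E; D/C] holding=F
step 3 (putdown(F)): towers=[A/B/E; D/C; F] holding=-
step 4 (unstack(C, D)): towers=[A/B/E; D; F] holding=C
step 5 (stack(C, F)): towers=[A/B/E; D; F/C] holding=-
step 6 (unstack(E, B)): towers=[A/B; D; F/C] holding=E
step 7 (stack(E, B)): towers=[A/B/E; D; F/C] holding=-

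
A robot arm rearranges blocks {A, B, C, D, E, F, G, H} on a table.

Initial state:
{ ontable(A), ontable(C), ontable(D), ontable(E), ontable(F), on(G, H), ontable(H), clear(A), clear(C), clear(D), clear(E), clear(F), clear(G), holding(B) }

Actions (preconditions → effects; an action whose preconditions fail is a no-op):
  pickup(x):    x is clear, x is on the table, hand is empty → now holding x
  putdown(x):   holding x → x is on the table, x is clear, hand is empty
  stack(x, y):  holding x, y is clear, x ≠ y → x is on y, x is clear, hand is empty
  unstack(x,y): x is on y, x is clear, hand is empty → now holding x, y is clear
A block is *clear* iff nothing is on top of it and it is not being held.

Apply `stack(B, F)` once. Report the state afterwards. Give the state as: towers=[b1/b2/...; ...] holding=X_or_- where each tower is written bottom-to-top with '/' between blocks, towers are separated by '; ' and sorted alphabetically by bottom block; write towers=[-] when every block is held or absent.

before: towers=[A; C; D; E; F; H/G] holding=B
pre[stack(B, F)]: holding(B) ✓, clear(F) ✓, B≠F ✓
all met → apply stack(B, F)
after:  towers=[A; C; D; E; F/B; H/G] holding=-

towers=[A; C; D; E; F/B; H/G] holding=-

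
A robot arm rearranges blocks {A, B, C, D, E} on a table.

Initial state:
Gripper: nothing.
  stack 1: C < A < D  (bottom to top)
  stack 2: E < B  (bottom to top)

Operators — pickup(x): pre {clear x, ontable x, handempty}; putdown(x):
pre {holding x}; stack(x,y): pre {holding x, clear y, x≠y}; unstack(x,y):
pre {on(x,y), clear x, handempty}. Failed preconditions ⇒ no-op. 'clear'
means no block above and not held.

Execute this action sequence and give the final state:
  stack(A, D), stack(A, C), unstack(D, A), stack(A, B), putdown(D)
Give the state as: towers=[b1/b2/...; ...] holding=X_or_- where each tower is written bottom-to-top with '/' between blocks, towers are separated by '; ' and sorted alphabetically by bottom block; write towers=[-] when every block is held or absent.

step 1 (stack(A, D)) [no-op]: towers=[C/A/D; E/B] holding=-
step 2 (stack(A, C)) [no-op]: towers=[C/A/D; E/B] holding=-
step 3 (unstack(D, A)): towers=[C/A; E/B] holding=D
step 4 (stack(A, B)) [no-op]: towers=[C/A; E/B] holding=D
step 5 (putdown(D)): towers=[C/A; D; E/B] holding=-

towers=[C/A; D; E/B] holding=-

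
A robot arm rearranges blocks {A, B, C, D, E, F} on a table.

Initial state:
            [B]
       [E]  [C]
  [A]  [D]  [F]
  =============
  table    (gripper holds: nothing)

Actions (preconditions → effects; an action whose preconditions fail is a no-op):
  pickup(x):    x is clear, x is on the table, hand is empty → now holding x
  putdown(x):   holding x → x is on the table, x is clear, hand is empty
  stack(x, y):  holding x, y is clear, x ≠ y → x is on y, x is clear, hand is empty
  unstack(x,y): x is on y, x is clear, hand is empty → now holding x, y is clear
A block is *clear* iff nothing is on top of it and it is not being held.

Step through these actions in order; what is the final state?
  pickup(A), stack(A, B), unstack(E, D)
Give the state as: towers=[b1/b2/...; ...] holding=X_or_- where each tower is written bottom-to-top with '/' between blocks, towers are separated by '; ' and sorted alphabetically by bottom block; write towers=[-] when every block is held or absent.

step 1 (pickup(A)): towers=[D/E; F/C/B] holding=A
step 2 (stack(A, B)): towers=[D/E; F/C/B/A] holding=-
step 3 (unstack(E, D)): towers=[D; F/C/B/A] holding=E

towers=[D; F/C/B/A] holding=E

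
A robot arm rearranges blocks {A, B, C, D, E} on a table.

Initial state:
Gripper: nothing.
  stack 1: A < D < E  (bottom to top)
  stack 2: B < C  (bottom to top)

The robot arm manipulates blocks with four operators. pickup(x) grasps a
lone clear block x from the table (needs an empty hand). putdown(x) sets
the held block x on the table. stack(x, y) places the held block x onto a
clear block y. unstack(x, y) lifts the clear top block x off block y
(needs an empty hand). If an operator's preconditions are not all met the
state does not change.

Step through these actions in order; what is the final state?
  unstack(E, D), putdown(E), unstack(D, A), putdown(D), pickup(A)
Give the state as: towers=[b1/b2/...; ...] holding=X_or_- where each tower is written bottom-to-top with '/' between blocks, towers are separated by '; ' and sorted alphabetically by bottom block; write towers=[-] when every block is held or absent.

towers=[B/C; D; E] holding=A

step 1 (unstack(E, D)): towers=[A/D; B/C] holding=E
step 2 (putdown(E)): towers=[A/D; B/C; E] holding=-
step 3 (unstack(D, A)): towers=[A; B/C; E] holding=D
step 4 (putdown(D)): towers=[A; B/C; D; E] holding=-
step 5 (pickup(A)): towers=[B/C; D; E] holding=A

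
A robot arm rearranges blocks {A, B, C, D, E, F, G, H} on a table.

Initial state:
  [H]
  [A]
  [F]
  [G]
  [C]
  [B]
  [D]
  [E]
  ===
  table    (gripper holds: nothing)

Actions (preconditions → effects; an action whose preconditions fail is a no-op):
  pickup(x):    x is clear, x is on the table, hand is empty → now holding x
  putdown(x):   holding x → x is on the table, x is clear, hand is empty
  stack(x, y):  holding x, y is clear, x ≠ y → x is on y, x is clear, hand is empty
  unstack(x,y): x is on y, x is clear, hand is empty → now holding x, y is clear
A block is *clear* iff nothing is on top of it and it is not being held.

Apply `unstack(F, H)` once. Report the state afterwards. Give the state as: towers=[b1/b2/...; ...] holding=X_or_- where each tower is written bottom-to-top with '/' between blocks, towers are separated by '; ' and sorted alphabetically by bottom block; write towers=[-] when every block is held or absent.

towers=[E/D/B/C/G/F/A/H] holding=-

before: towers=[E/D/B/C/G/F/A/H] holding=-
pre[unstack(F, H)]: on(F,H) fail, clear(F) fail, handempty ok
on(F,H), clear(F) unmet → unstack(F, H) is a no-op
after:  towers=[E/D/B/C/G/F/A/H] holding=-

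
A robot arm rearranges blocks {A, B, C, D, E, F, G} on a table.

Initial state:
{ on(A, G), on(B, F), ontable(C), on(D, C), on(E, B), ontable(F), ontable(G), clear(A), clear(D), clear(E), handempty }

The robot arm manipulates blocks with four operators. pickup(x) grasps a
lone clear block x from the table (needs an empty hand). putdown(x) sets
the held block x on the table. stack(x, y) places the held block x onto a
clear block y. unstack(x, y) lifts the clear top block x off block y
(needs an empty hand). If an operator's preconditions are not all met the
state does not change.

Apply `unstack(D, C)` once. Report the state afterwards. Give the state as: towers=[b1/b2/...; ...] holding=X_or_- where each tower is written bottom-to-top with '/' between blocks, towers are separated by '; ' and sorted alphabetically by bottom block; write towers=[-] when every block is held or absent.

towers=[C; F/B/E; G/A] holding=D

before: towers=[C/D; F/B/E; G/A] holding=-
pre[unstack(D, C)]: on(D,C) ok, clear(D) ok, handempty ok
all met → apply unstack(D, C)
after:  towers=[C; F/B/E; G/A] holding=D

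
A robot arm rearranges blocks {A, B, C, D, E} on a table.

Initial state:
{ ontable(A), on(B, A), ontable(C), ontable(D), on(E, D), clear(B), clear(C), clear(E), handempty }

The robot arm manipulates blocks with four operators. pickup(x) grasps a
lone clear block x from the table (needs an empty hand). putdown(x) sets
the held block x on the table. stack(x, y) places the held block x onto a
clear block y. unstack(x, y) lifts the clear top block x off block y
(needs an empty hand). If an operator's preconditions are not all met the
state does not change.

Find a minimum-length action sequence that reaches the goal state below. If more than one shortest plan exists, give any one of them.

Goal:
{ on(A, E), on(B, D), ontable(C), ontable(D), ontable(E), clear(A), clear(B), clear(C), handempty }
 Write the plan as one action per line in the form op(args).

unstack(E, D)
putdown(E)
unstack(B, A)
stack(B, D)
pickup(A)
stack(A, E)

step 1 (unstack(E, D)): towers=[A/B; C; D] holding=E
step 2 (putdown(E)): towers=[A/B; C; D; E] holding=-
step 3 (unstack(B, A)): towers=[A; C; D; E] holding=B
step 4 (stack(B, D)): towers=[A; C; D/B; E] holding=-
step 5 (pickup(A)): towers=[C; D/B; E] holding=A
step 6 (stack(A, E)): towers=[C; D/B; E/A] holding=-
goal check: towers=[C; D/B; E/A] holding=- — reached (length 6, optimal by BFS)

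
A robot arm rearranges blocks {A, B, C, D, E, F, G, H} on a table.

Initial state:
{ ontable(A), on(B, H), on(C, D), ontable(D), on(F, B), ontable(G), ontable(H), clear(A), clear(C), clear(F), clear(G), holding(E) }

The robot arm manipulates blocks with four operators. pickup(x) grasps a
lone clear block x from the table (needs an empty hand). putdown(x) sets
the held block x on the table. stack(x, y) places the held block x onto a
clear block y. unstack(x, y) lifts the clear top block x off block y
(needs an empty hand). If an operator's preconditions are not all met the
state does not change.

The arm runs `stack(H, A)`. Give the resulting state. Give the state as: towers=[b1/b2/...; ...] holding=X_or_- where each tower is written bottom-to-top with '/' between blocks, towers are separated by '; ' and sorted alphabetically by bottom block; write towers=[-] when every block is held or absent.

towers=[A; D/C; G; H/B/F] holding=E

before: towers=[A; D/C; G; H/B/F] holding=E
pre[stack(H, A)]: holding(H) fail, clear(A) ok, H≠A ok
holding(H) unmet → stack(H, A) is a no-op
after:  towers=[A; D/C; G; H/B/F] holding=E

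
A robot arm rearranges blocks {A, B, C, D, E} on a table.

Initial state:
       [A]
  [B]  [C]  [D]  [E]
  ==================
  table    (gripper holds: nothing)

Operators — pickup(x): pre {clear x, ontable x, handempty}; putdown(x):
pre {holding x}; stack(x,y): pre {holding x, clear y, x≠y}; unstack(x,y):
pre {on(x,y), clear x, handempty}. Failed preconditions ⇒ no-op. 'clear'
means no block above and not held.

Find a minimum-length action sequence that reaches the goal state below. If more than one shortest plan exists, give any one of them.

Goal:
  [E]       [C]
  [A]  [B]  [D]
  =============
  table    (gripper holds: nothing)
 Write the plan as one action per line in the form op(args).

step 1 (unstack(A, C)): towers=[B; C; D; E] holding=A
step 2 (putdown(A)): towers=[A; B; C; D; E] holding=-
step 3 (pickup(E)): towers=[A; B; C; D] holding=E
step 4 (stack(E, A)): towers=[A/E; B; C; D] holding=-
step 5 (pickup(C)): towers=[A/E; B; D] holding=C
step 6 (stack(C, D)): towers=[A/E; B; D/C] holding=-
goal check: towers=[A/E; B; D/C] holding=- — reached (length 6, optimal by BFS)

unstack(A, C)
putdown(A)
pickup(E)
stack(E, A)
pickup(C)
stack(C, D)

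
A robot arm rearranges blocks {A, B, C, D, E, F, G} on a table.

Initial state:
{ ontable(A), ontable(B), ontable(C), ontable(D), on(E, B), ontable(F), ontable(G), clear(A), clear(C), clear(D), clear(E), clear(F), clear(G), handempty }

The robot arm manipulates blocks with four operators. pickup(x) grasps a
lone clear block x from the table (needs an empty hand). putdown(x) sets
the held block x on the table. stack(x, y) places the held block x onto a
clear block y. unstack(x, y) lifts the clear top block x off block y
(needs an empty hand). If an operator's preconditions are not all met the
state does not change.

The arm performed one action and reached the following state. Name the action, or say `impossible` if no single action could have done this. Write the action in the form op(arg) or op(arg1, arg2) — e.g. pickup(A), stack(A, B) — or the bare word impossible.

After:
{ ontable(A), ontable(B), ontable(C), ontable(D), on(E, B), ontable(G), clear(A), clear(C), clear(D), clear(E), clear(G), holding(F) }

pickup(F)

target: towers=[A; B/E; C; D; G] holding=F
         pickup(F) → towers=[A; B/E; C; D; G] holding=F  ← match
         pickup(G) → towers=[A; B/E; C; D; F] holding=G
         pickup(D) → towers=[A; B/E; C; F; G] holding=D
         pickup(A) → towers=[B/E; C; D; F; G] holding=A
     unstack(E, B) → towers=[A; B; C; D; F; G] holding=E
         pickup(C) → towers=[A; B/E; D; F; G] holding=C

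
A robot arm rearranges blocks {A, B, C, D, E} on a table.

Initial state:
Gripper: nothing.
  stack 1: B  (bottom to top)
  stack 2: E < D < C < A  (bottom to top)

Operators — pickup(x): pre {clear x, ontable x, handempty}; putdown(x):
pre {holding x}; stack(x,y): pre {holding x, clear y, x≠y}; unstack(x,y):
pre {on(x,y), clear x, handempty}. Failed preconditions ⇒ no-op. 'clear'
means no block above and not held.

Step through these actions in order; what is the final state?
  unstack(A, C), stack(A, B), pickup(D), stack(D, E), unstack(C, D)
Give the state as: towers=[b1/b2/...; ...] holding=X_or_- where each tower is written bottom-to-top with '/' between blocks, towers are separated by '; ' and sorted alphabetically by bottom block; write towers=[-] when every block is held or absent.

towers=[B/A; E/D] holding=C

step 1 (unstack(A, C)): towers=[B; E/D/C] holding=A
step 2 (stack(A, B)): towers=[B/A; E/D/C] holding=-
step 3 (pickup(D)) [no-op]: towers=[B/A; E/D/C] holding=-
step 4 (stack(D, E)) [no-op]: towers=[B/A; E/D/C] holding=-
step 5 (unstack(C, D)): towers=[B/A; E/D] holding=C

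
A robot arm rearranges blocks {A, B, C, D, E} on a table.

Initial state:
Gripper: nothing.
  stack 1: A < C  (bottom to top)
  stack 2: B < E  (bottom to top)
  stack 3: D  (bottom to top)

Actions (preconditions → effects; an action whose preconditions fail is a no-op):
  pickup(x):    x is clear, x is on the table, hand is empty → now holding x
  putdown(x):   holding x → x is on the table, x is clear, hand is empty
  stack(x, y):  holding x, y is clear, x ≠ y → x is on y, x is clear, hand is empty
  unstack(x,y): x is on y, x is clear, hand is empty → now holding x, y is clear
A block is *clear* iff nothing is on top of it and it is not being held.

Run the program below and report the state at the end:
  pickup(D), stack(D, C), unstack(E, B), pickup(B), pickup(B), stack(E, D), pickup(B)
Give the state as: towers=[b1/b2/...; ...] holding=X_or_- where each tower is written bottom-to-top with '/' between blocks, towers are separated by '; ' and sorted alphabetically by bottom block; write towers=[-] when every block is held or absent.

towers=[A/C/D/E] holding=B

step 1 (pickup(D)): towers=[A/C; B/E] holding=D
step 2 (stack(D, C)): towers=[A/C/D; B/E] holding=-
step 3 (unstack(E, B)): towers=[A/C/D; B] holding=E
step 4 (pickup(B)) [no-op]: towers=[A/C/D; B] holding=E
step 5 (pickup(B)) [no-op]: towers=[A/C/D; B] holding=E
step 6 (stack(E, D)): towers=[A/C/D/E; B] holding=-
step 7 (pickup(B)): towers=[A/C/D/E] holding=B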